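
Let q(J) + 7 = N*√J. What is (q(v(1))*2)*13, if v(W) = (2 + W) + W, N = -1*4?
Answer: -390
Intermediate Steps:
N = -4
v(W) = 2 + 2*W
q(J) = -7 - 4*√J
(q(v(1))*2)*13 = ((-7 - 4*√(2 + 2*1))*2)*13 = ((-7 - 4*√(2 + 2))*2)*13 = ((-7 - 4*√4)*2)*13 = ((-7 - 4*2)*2)*13 = ((-7 - 8)*2)*13 = -15*2*13 = -30*13 = -390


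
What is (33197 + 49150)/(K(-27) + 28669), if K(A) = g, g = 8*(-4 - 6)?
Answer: 82347/28589 ≈ 2.8804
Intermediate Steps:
g = -80 (g = 8*(-10) = -80)
K(A) = -80
(33197 + 49150)/(K(-27) + 28669) = (33197 + 49150)/(-80 + 28669) = 82347/28589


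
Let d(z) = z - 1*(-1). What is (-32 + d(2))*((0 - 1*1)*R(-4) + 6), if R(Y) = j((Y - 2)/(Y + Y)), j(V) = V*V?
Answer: -2523/16 ≈ -157.69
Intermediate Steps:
d(z) = 1 + z (d(z) = z + 1 = 1 + z)
j(V) = V**2
R(Y) = (-2 + Y)**2/(4*Y**2) (R(Y) = ((Y - 2)/(Y + Y))**2 = ((-2 + Y)/((2*Y)))**2 = ((-2 + Y)*(1/(2*Y)))**2 = ((-2 + Y)/(2*Y))**2 = (-2 + Y)**2/(4*Y**2))
(-32 + d(2))*((0 - 1*1)*R(-4) + 6) = (-32 + (1 + 2))*((0 - 1*1)*((1/4)*(-2 - 4)**2/(-4)**2) + 6) = (-32 + 3)*((0 - 1)*((1/4)*(1/16)*(-6)**2) + 6) = -29*(-36/(4*16) + 6) = -29*(-1*9/16 + 6) = -29*(-9/16 + 6) = -29*87/16 = -2523/16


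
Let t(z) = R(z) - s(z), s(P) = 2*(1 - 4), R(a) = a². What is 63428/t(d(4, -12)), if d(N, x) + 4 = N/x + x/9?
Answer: 570852/343 ≈ 1664.3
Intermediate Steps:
d(N, x) = -4 + x/9 + N/x (d(N, x) = -4 + (N/x + x/9) = -4 + (x/9 + N/x) = -4 + x/9 + N/x)
s(P) = -6 (s(P) = 2*(-3) = -6)
t(z) = 6 + z² (t(z) = z² - 1*(-6) = z² + 6 = 6 + z²)
63428/t(d(4, -12)) = 63428/(6 + (-4 + (⅑)*(-12) + 4/(-12))²) = 63428/(6 + (-4 - 4/3 + 4*(-1/12))²) = 63428/(6 + (-4 - 4/3 - ⅓)²) = 63428/(6 + (-17/3)²) = 63428/(6 + 289/9) = 63428/(343/9) = 63428*(9/343) = 570852/343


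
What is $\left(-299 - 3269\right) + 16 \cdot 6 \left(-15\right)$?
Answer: $-5008$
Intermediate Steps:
$\left(-299 - 3269\right) + 16 \cdot 6 \left(-15\right) = -3568 + 96 \left(-15\right) = -3568 - 1440 = -5008$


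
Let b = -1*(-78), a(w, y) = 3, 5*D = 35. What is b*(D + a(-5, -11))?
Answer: 780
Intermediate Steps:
D = 7 (D = (1/5)*35 = 7)
b = 78
b*(D + a(-5, -11)) = 78*(7 + 3) = 78*10 = 780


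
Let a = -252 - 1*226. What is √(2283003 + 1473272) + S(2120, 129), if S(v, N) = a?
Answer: -478 + 5*√150251 ≈ 1460.1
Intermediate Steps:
a = -478 (a = -252 - 226 = -478)
S(v, N) = -478
√(2283003 + 1473272) + S(2120, 129) = √(2283003 + 1473272) - 478 = √3756275 - 478 = 5*√150251 - 478 = -478 + 5*√150251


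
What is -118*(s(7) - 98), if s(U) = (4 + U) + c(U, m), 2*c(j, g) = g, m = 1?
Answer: 10207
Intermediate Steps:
c(j, g) = g/2
s(U) = 9/2 + U (s(U) = (4 + U) + (½)*1 = (4 + U) + ½ = 9/2 + U)
-118*(s(7) - 98) = -118*((9/2 + 7) - 98) = -118*(23/2 - 98) = -118*(-173/2) = 10207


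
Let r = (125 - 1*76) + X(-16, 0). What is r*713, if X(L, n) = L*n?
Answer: 34937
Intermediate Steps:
r = 49 (r = (125 - 1*76) - 16*0 = (125 - 76) + 0 = 49 + 0 = 49)
r*713 = 49*713 = 34937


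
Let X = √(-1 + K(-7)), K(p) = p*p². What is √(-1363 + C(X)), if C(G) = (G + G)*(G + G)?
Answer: I*√2739 ≈ 52.335*I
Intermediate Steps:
K(p) = p³
X = 2*I*√86 (X = √(-1 + (-7)³) = √(-1 - 343) = √(-344) = 2*I*√86 ≈ 18.547*I)
C(G) = 4*G² (C(G) = (2*G)*(2*G) = 4*G²)
√(-1363 + C(X)) = √(-1363 + 4*(2*I*√86)²) = √(-1363 + 4*(-344)) = √(-1363 - 1376) = √(-2739) = I*√2739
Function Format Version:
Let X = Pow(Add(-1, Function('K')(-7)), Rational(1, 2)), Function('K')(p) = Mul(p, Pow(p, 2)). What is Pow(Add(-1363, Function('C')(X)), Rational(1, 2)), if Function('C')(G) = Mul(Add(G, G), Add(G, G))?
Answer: Mul(I, Pow(2739, Rational(1, 2))) ≈ Mul(52.335, I)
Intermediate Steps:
Function('K')(p) = Pow(p, 3)
X = Mul(2, I, Pow(86, Rational(1, 2))) (X = Pow(Add(-1, Pow(-7, 3)), Rational(1, 2)) = Pow(Add(-1, -343), Rational(1, 2)) = Pow(-344, Rational(1, 2)) = Mul(2, I, Pow(86, Rational(1, 2))) ≈ Mul(18.547, I))
Function('C')(G) = Mul(4, Pow(G, 2)) (Function('C')(G) = Mul(Mul(2, G), Mul(2, G)) = Mul(4, Pow(G, 2)))
Pow(Add(-1363, Function('C')(X)), Rational(1, 2)) = Pow(Add(-1363, Mul(4, Pow(Mul(2, I, Pow(86, Rational(1, 2))), 2))), Rational(1, 2)) = Pow(Add(-1363, Mul(4, -344)), Rational(1, 2)) = Pow(Add(-1363, -1376), Rational(1, 2)) = Pow(-2739, Rational(1, 2)) = Mul(I, Pow(2739, Rational(1, 2)))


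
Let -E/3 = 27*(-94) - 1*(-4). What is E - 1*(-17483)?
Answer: 25085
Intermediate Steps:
E = 7602 (E = -3*(27*(-94) - 1*(-4)) = -3*(-2538 + 4) = -3*(-2534) = 7602)
E - 1*(-17483) = 7602 - 1*(-17483) = 7602 + 17483 = 25085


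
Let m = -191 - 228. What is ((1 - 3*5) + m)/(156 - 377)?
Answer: 433/221 ≈ 1.9593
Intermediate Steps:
m = -419
((1 - 3*5) + m)/(156 - 377) = ((1 - 3*5) - 419)/(156 - 377) = ((1 - 15) - 419)/(-221) = (-14 - 419)*(-1/221) = -433*(-1/221) = 433/221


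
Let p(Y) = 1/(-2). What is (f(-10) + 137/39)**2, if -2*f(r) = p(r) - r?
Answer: 37249/24336 ≈ 1.5306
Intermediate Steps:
p(Y) = -1/2
f(r) = 1/4 + r/2 (f(r) = -(-1/2 - r)/2 = 1/4 + r/2)
(f(-10) + 137/39)**2 = ((1/4 + (1/2)*(-10)) + 137/39)**2 = ((1/4 - 5) + 137*(1/39))**2 = (-19/4 + 137/39)**2 = (-193/156)**2 = 37249/24336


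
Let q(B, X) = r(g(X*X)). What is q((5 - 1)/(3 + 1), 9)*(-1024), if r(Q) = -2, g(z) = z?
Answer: 2048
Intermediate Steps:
q(B, X) = -2
q((5 - 1)/(3 + 1), 9)*(-1024) = -2*(-1024) = 2048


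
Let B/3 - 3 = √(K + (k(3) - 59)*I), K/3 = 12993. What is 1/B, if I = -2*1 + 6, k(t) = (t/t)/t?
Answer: -3/116206 + √348699/348618 ≈ 0.0016680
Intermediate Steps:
K = 38979 (K = 3*12993 = 38979)
k(t) = 1/t
I = 4 (I = -2 + 6 = 4)
B = 9 + √348699 (B = 9 + 3*√(38979 + (1/3 - 59)*4) = 9 + 3*√(38979 + (⅓ - 59)*4) = 9 + 3*√(38979 - 176/3*4) = 9 + 3*√(38979 - 704/3) = 9 + 3*√(116233/3) = 9 + 3*(√348699/3) = 9 + √348699 ≈ 599.51)
1/B = 1/(9 + √348699)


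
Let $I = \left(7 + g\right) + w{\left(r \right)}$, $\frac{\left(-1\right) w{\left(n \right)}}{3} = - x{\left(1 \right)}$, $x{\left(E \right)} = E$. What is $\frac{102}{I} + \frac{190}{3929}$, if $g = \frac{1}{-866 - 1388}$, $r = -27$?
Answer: $\frac{302530314}{29518577} \approx 10.249$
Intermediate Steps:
$w{\left(n \right)} = 3$ ($w{\left(n \right)} = - 3 \left(\left(-1\right) 1\right) = \left(-3\right) \left(-1\right) = 3$)
$g = - \frac{1}{2254}$ ($g = \frac{1}{-2254} = - \frac{1}{2254} \approx -0.00044366$)
$I = \frac{22539}{2254}$ ($I = \left(7 - \frac{1}{2254}\right) + 3 = \frac{15777}{2254} + 3 = \frac{22539}{2254} \approx 9.9996$)
$\frac{102}{I} + \frac{190}{3929} = \frac{102}{\frac{22539}{2254}} + \frac{190}{3929} = 102 \cdot \frac{2254}{22539} + 190 \cdot \frac{1}{3929} = \frac{76636}{7513} + \frac{190}{3929} = \frac{302530314}{29518577}$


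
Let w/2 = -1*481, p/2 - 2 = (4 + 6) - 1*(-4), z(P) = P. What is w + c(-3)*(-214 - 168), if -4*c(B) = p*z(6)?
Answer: 17374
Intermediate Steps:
p = 32 (p = 4 + 2*((4 + 6) - 1*(-4)) = 4 + 2*(10 + 4) = 4 + 2*14 = 4 + 28 = 32)
c(B) = -48 (c(B) = -8*6 = -¼*192 = -48)
w = -962 (w = 2*(-1*481) = 2*(-481) = -962)
w + c(-3)*(-214 - 168) = -962 - 48*(-214 - 168) = -962 - 48*(-382) = -962 + 18336 = 17374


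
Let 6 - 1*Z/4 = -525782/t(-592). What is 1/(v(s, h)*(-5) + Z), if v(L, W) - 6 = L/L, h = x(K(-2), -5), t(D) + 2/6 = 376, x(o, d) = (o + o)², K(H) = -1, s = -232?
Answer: 1127/6296987 ≈ 0.00017897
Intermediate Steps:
x(o, d) = 4*o² (x(o, d) = (2*o)² = 4*o²)
t(D) = 1127/3 (t(D) = -⅓ + 376 = 1127/3)
h = 4 (h = 4*(-1)² = 4*1 = 4)
v(L, W) = 7 (v(L, W) = 6 + L/L = 6 + 1 = 7)
Z = 6336432/1127 (Z = 24 - (-2103128)/1127/3 = 24 - (-2103128)*3/1127 = 24 - 4*(-1577346/1127) = 24 + 6309384/1127 = 6336432/1127 ≈ 5622.4)
1/(v(s, h)*(-5) + Z) = 1/(7*(-5) + 6336432/1127) = 1/(-35 + 6336432/1127) = 1/(6296987/1127) = 1127/6296987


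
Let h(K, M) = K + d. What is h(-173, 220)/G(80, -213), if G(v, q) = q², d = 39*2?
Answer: -95/45369 ≈ -0.0020939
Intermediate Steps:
d = 78
h(K, M) = 78 + K (h(K, M) = K + 78 = 78 + K)
h(-173, 220)/G(80, -213) = (78 - 173)/((-213)²) = -95/45369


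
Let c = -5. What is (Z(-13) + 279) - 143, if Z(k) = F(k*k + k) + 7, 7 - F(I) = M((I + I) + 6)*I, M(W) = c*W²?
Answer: 78876870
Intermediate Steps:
M(W) = -5*W²
F(I) = 7 + 5*I*(6 + 2*I)² (F(I) = 7 - (-5*((I + I) + 6)²)*I = 7 - (-5*(2*I + 6)²)*I = 7 - (-5*(6 + 2*I)²)*I = 7 - (-5)*I*(6 + 2*I)² = 7 + 5*I*(6 + 2*I)²)
Z(k) = 14 + 20*(3 + k + k²)²*(k + k²) (Z(k) = (7 + 20*(k*k + k)*(3 + (k*k + k))²) + 7 = (7 + 20*(k² + k)*(3 + (k² + k))²) + 7 = (7 + 20*(k + k²)*(3 + (k + k²))²) + 7 = (7 + 20*(k + k²)*(3 + k + k²)²) + 7 = (7 + 20*(3 + k + k²)²*(k + k²)) + 7 = 14 + 20*(3 + k + k²)²*(k + k²))
(Z(-13) + 279) - 143 = ((14 + 20*(-13)*(3 - 13*(1 - 13))²*(1 - 13)) + 279) - 143 = ((14 + 20*(-13)*(3 - 13*(-12))²*(-12)) + 279) - 143 = ((14 + 20*(-13)*(3 + 156)²*(-12)) + 279) - 143 = ((14 + 20*(-13)*159²*(-12)) + 279) - 143 = ((14 + 20*(-13)*25281*(-12)) + 279) - 143 = ((14 + 78876720) + 279) - 143 = (78876734 + 279) - 143 = 78877013 - 143 = 78876870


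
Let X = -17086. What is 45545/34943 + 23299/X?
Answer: -35955087/597036098 ≈ -0.060223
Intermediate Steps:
45545/34943 + 23299/X = 45545/34943 + 23299/(-17086) = 45545*(1/34943) + 23299*(-1/17086) = 45545/34943 - 23299/17086 = -35955087/597036098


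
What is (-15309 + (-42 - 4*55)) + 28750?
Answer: 13179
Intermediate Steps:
(-15309 + (-42 - 4*55)) + 28750 = (-15309 + (-42 - 220)) + 28750 = (-15309 - 262) + 28750 = -15571 + 28750 = 13179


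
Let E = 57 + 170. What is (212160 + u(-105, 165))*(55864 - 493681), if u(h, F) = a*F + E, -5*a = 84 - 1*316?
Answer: -96338566131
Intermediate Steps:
E = 227
a = 232/5 (a = -(84 - 1*316)/5 = -(84 - 316)/5 = -⅕*(-232) = 232/5 ≈ 46.400)
u(h, F) = 227 + 232*F/5 (u(h, F) = 232*F/5 + 227 = 227 + 232*F/5)
(212160 + u(-105, 165))*(55864 - 493681) = (212160 + (227 + (232/5)*165))*(55864 - 493681) = (212160 + (227 + 7656))*(-437817) = (212160 + 7883)*(-437817) = 220043*(-437817) = -96338566131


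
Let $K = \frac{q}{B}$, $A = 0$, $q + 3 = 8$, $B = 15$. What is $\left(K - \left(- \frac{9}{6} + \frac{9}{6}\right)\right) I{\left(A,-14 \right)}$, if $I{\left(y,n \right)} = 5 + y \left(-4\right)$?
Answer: $\frac{5}{3} \approx 1.6667$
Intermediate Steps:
$q = 5$ ($q = -3 + 8 = 5$)
$I{\left(y,n \right)} = 5 - 4 y$
$K = \frac{1}{3}$ ($K = \frac{5}{15} = 5 \cdot \frac{1}{15} = \frac{1}{3} \approx 0.33333$)
$\left(K - \left(- \frac{9}{6} + \frac{9}{6}\right)\right) I{\left(A,-14 \right)} = \left(\frac{1}{3} - \left(- \frac{9}{6} + \frac{9}{6}\right)\right) \left(5 - 0\right) = \left(\frac{1}{3} - \left(\left(-9\right) \frac{1}{6} + 9 \cdot \frac{1}{6}\right)\right) \left(5 + 0\right) = \left(\frac{1}{3} - \left(- \frac{3}{2} + \frac{3}{2}\right)\right) 5 = \left(\frac{1}{3} - 0\right) 5 = \left(\frac{1}{3} + 0\right) 5 = \frac{1}{3} \cdot 5 = \frac{5}{3}$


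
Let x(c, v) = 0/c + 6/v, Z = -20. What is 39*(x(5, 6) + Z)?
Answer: -741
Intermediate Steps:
x(c, v) = 6/v (x(c, v) = 0 + 6/v = 6/v)
39*(x(5, 6) + Z) = 39*(6/6 - 20) = 39*(6*(1/6) - 20) = 39*(1 - 20) = 39*(-19) = -741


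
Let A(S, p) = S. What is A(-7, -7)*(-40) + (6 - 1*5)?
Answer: 281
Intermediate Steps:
A(-7, -7)*(-40) + (6 - 1*5) = -7*(-40) + (6 - 1*5) = 280 + (6 - 5) = 280 + 1 = 281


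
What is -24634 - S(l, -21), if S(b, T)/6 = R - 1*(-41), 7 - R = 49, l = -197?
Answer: -24628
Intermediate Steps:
R = -42 (R = 7 - 1*49 = 7 - 49 = -42)
S(b, T) = -6 (S(b, T) = 6*(-42 - 1*(-41)) = 6*(-42 + 41) = 6*(-1) = -6)
-24634 - S(l, -21) = -24634 - 1*(-6) = -24634 + 6 = -24628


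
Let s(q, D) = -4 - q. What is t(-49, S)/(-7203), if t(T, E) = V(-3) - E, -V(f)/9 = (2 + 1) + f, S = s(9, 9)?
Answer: -13/7203 ≈ -0.0018048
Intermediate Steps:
S = -13 (S = -4 - 1*9 = -4 - 9 = -13)
V(f) = -27 - 9*f (V(f) = -9*((2 + 1) + f) = -9*(3 + f) = -27 - 9*f)
t(T, E) = -E (t(T, E) = (-27 - 9*(-3)) - E = (-27 + 27) - E = 0 - E = -E)
t(-49, S)/(-7203) = -1*(-13)/(-7203) = 13*(-1/7203) = -13/7203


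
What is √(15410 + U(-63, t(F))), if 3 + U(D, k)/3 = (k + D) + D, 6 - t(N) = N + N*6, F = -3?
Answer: 16*√59 ≈ 122.90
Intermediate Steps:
t(N) = 6 - 7*N (t(N) = 6 - (N + N*6) = 6 - (N + 6*N) = 6 - 7*N)
U(D, k) = -9 + 3*k + 6*D (U(D, k) = -9 + 3*((k + D) + D) = -9 + 3*((D + k) + D) = -9 + 3*(k + 2*D) = -9 + (3*k + 6*D) = -9 + 3*k + 6*D)
√(15410 + U(-63, t(F))) = √(15410 + (-9 + 3*(6 - 7*(-3)) + 6*(-63))) = √(15410 + (-9 + 3*(6 + 21) - 378)) = √(15410 + (-9 + 3*27 - 378)) = √(15410 + (-9 + 81 - 378)) = √(15410 - 306) = √15104 = 16*√59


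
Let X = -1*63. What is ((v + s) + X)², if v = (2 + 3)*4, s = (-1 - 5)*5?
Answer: 5329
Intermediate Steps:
X = -63
s = -30 (s = -6*5 = -30)
v = 20 (v = 5*4 = 20)
((v + s) + X)² = ((20 - 30) - 63)² = (-10 - 63)² = (-73)² = 5329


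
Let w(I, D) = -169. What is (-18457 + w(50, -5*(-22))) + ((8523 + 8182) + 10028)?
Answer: 8107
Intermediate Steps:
(-18457 + w(50, -5*(-22))) + ((8523 + 8182) + 10028) = (-18457 - 169) + ((8523 + 8182) + 10028) = -18626 + (16705 + 10028) = -18626 + 26733 = 8107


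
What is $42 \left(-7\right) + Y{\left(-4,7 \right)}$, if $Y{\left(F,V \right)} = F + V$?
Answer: $-291$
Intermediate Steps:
$42 \left(-7\right) + Y{\left(-4,7 \right)} = 42 \left(-7\right) + \left(-4 + 7\right) = -294 + 3 = -291$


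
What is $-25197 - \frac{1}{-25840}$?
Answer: $- \frac{651090479}{25840} \approx -25197.0$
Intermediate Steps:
$-25197 - \frac{1}{-25840} = -25197 - - \frac{1}{25840} = -25197 + \frac{1}{25840} = - \frac{651090479}{25840}$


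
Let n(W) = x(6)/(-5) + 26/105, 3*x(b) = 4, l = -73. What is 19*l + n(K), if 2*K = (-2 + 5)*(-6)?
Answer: -145637/105 ≈ -1387.0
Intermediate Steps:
x(b) = 4/3 (x(b) = (1/3)*4 = 4/3)
K = -9 (K = ((-2 + 5)*(-6))/2 = (3*(-6))/2 = (1/2)*(-18) = -9)
n(W) = -2/105 (n(W) = (4/3)/(-5) + 26/105 = (4/3)*(-1/5) + 26*(1/105) = -4/15 + 26/105 = -2/105)
19*l + n(K) = 19*(-73) - 2/105 = -1387 - 2/105 = -145637/105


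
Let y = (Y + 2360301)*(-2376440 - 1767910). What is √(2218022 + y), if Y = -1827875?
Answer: I*√2206557475078 ≈ 1.4854e+6*I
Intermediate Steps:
y = -2206559693100 (y = (-1827875 + 2360301)*(-2376440 - 1767910) = 532426*(-4144350) = -2206559693100)
√(2218022 + y) = √(2218022 - 2206559693100) = √(-2206557475078) = I*√2206557475078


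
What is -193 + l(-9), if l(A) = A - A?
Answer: -193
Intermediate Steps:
l(A) = 0
-193 + l(-9) = -193 + 0 = -193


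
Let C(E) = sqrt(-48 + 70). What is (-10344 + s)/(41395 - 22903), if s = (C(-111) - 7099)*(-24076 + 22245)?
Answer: 12987925/18492 - 1831*sqrt(22)/18492 ≈ 701.89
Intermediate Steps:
C(E) = sqrt(22)
s = 12998269 - 1831*sqrt(22) (s = (sqrt(22) - 7099)*(-24076 + 22245) = (-7099 + sqrt(22))*(-1831) = 12998269 - 1831*sqrt(22) ≈ 1.2990e+7)
(-10344 + s)/(41395 - 22903) = (-10344 + (12998269 - 1831*sqrt(22)))/(41395 - 22903) = (12987925 - 1831*sqrt(22))/18492 = (12987925 - 1831*sqrt(22))*(1/18492) = 12987925/18492 - 1831*sqrt(22)/18492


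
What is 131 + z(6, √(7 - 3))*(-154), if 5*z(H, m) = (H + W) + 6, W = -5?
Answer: -423/5 ≈ -84.600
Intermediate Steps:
z(H, m) = ⅕ + H/5 (z(H, m) = ((H - 5) + 6)/5 = ((-5 + H) + 6)/5 = (1 + H)/5 = ⅕ + H/5)
131 + z(6, √(7 - 3))*(-154) = 131 + (⅕ + (⅕)*6)*(-154) = 131 + (⅕ + 6/5)*(-154) = 131 + (7/5)*(-154) = 131 - 1078/5 = -423/5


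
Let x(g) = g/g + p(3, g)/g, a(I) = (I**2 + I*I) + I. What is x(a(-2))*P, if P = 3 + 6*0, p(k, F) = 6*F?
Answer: 21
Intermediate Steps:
a(I) = I + 2*I**2 (a(I) = (I**2 + I**2) + I = 2*I**2 + I = I + 2*I**2)
P = 3 (P = 3 + 0 = 3)
x(g) = 7 (x(g) = g/g + (6*g)/g = 1 + 6 = 7)
x(a(-2))*P = 7*3 = 21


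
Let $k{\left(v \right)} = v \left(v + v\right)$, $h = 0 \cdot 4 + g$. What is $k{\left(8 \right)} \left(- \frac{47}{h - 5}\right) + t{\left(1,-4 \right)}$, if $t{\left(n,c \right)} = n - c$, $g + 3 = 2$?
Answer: $\frac{3023}{3} \approx 1007.7$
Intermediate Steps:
$g = -1$ ($g = -3 + 2 = -1$)
$h = -1$ ($h = 0 \cdot 4 - 1 = 0 - 1 = -1$)
$k{\left(v \right)} = 2 v^{2}$ ($k{\left(v \right)} = v 2 v = 2 v^{2}$)
$k{\left(8 \right)} \left(- \frac{47}{h - 5}\right) + t{\left(1,-4 \right)} = 2 \cdot 8^{2} \left(- \frac{47}{-1 - 5}\right) + \left(1 - -4\right) = 2 \cdot 64 \left(- \frac{47}{-1 - 5}\right) + \left(1 + 4\right) = 128 \left(- \frac{47}{-6}\right) + 5 = 128 \left(\left(-47\right) \left(- \frac{1}{6}\right)\right) + 5 = 128 \cdot \frac{47}{6} + 5 = \frac{3008}{3} + 5 = \frac{3023}{3}$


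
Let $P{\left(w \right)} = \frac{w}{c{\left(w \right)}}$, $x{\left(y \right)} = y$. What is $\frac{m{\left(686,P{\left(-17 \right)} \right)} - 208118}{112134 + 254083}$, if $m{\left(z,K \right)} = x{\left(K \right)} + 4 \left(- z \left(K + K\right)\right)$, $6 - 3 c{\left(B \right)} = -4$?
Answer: $- \frac{1801343}{3662170} \approx -0.49188$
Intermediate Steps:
$c{\left(B \right)} = \frac{10}{3}$ ($c{\left(B \right)} = 2 - - \frac{4}{3} = 2 + \frac{4}{3} = \frac{10}{3}$)
$P{\left(w \right)} = \frac{3 w}{10}$ ($P{\left(w \right)} = \frac{w}{\frac{10}{3}} = w \frac{3}{10} = \frac{3 w}{10}$)
$m{\left(z,K \right)} = K - 8 K z$ ($m{\left(z,K \right)} = K + 4 \left(- z \left(K + K\right)\right) = K + 4 \left(- z 2 K\right) = K + 4 \left(- 2 K z\right) = K - 8 K z$)
$\frac{m{\left(686,P{\left(-17 \right)} \right)} - 208118}{112134 + 254083} = \frac{\frac{3}{10} \left(-17\right) \left(1 - 5488\right) - 208118}{112134 + 254083} = \frac{- \frac{51 \left(1 - 5488\right)}{10} - 208118}{366217} = \left(\left(- \frac{51}{10}\right) \left(-5487\right) - 208118\right) \frac{1}{366217} = \left(\frac{279837}{10} - 208118\right) \frac{1}{366217} = \left(- \frac{1801343}{10}\right) \frac{1}{366217} = - \frac{1801343}{3662170}$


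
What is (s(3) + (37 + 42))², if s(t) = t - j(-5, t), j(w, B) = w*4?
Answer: 10404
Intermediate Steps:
j(w, B) = 4*w
s(t) = 20 + t (s(t) = t - 4*(-5) = t - 1*(-20) = t + 20 = 20 + t)
(s(3) + (37 + 42))² = ((20 + 3) + (37 + 42))² = (23 + 79)² = 102² = 10404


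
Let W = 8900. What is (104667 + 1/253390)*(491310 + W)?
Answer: 1326635509543751/25339 ≈ 5.2355e+10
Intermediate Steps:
(104667 + 1/253390)*(491310 + W) = (104667 + 1/253390)*(491310 + 8900) = (104667 + 1/253390)*500210 = (26521571131/253390)*500210 = 1326635509543751/25339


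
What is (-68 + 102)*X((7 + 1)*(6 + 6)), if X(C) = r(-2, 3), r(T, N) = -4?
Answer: -136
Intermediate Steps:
X(C) = -4
(-68 + 102)*X((7 + 1)*(6 + 6)) = (-68 + 102)*(-4) = 34*(-4) = -136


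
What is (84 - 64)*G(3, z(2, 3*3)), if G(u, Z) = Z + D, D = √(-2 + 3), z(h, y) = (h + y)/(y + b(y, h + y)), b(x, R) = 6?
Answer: 104/3 ≈ 34.667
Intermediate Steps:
z(h, y) = (h + y)/(6 + y) (z(h, y) = (h + y)/(y + 6) = (h + y)/(6 + y))
D = 1 (D = √1 = 1)
G(u, Z) = 1 + Z (G(u, Z) = Z + 1 = 1 + Z)
(84 - 64)*G(3, z(2, 3*3)) = (84 - 64)*(1 + (2 + 3*3)/(6 + 3*3)) = 20*(1 + (2 + 9)/(6 + 9)) = 20*(1 + 11/15) = 20*(26/15) = 104/3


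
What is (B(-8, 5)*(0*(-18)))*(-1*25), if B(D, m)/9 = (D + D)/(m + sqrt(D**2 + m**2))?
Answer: 0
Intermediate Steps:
B(D, m) = 18*D/(m + sqrt(D**2 + m**2)) (B(D, m) = 9*((D + D)/(m + sqrt(D**2 + m**2))) = 9*((2*D)/(m + sqrt(D**2 + m**2))) = 9*(2*D/(m + sqrt(D**2 + m**2))) = 18*D/(m + sqrt(D**2 + m**2)))
(B(-8, 5)*(0*(-18)))*(-1*25) = ((18*(-8)/(5 + sqrt((-8)**2 + 5**2)))*(0*(-18)))*(-1*25) = ((18*(-8)/(5 + sqrt(64 + 25)))*0)*(-25) = ((18*(-8)/(5 + sqrt(89)))*0)*(-25) = (-144/(5 + sqrt(89))*0)*(-25) = 0*(-25) = 0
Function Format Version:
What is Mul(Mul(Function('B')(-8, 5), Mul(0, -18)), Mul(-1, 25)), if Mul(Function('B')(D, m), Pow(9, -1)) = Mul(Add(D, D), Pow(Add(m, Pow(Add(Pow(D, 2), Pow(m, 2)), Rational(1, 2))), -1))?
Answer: 0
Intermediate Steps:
Function('B')(D, m) = Mul(18, D, Pow(Add(m, Pow(Add(Pow(D, 2), Pow(m, 2)), Rational(1, 2))), -1)) (Function('B')(D, m) = Mul(9, Mul(Add(D, D), Pow(Add(m, Pow(Add(Pow(D, 2), Pow(m, 2)), Rational(1, 2))), -1))) = Mul(9, Mul(Mul(2, D), Pow(Add(m, Pow(Add(Pow(D, 2), Pow(m, 2)), Rational(1, 2))), -1))) = Mul(9, Mul(2, D, Pow(Add(m, Pow(Add(Pow(D, 2), Pow(m, 2)), Rational(1, 2))), -1))) = Mul(18, D, Pow(Add(m, Pow(Add(Pow(D, 2), Pow(m, 2)), Rational(1, 2))), -1)))
Mul(Mul(Function('B')(-8, 5), Mul(0, -18)), Mul(-1, 25)) = Mul(Mul(Mul(18, -8, Pow(Add(5, Pow(Add(Pow(-8, 2), Pow(5, 2)), Rational(1, 2))), -1)), Mul(0, -18)), Mul(-1, 25)) = Mul(Mul(Mul(18, -8, Pow(Add(5, Pow(Add(64, 25), Rational(1, 2))), -1)), 0), -25) = Mul(Mul(Mul(18, -8, Pow(Add(5, Pow(89, Rational(1, 2))), -1)), 0), -25) = Mul(Mul(Mul(-144, Pow(Add(5, Pow(89, Rational(1, 2))), -1)), 0), -25) = Mul(0, -25) = 0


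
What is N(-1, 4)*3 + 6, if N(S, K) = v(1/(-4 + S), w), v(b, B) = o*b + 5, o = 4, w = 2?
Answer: 93/5 ≈ 18.600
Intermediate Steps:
v(b, B) = 5 + 4*b (v(b, B) = 4*b + 5 = 5 + 4*b)
N(S, K) = 5 + 4/(-4 + S)
N(-1, 4)*3 + 6 = ((-16 + 5*(-1))/(-4 - 1))*3 + 6 = ((-16 - 5)/(-5))*3 + 6 = -1/5*(-21)*3 + 6 = (21/5)*3 + 6 = 63/5 + 6 = 93/5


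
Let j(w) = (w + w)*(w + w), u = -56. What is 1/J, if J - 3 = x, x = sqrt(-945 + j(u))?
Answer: -3/11590 + sqrt(11599)/11590 ≈ 0.0090335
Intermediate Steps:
j(w) = 4*w**2 (j(w) = (2*w)*(2*w) = 4*w**2)
x = sqrt(11599) (x = sqrt(-945 + 4*(-56)**2) = sqrt(-945 + 4*3136) = sqrt(-945 + 12544) = sqrt(11599) ≈ 107.70)
J = 3 + sqrt(11599) ≈ 110.70
1/J = 1/(3 + sqrt(11599))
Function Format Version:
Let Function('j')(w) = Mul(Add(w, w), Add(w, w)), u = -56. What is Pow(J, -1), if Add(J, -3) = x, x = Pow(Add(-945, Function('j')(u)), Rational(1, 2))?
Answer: Add(Rational(-3, 11590), Mul(Rational(1, 11590), Pow(11599, Rational(1, 2)))) ≈ 0.0090335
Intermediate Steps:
Function('j')(w) = Mul(4, Pow(w, 2)) (Function('j')(w) = Mul(Mul(2, w), Mul(2, w)) = Mul(4, Pow(w, 2)))
x = Pow(11599, Rational(1, 2)) (x = Pow(Add(-945, Mul(4, Pow(-56, 2))), Rational(1, 2)) = Pow(Add(-945, Mul(4, 3136)), Rational(1, 2)) = Pow(Add(-945, 12544), Rational(1, 2)) = Pow(11599, Rational(1, 2)) ≈ 107.70)
J = Add(3, Pow(11599, Rational(1, 2))) ≈ 110.70
Pow(J, -1) = Pow(Add(3, Pow(11599, Rational(1, 2))), -1)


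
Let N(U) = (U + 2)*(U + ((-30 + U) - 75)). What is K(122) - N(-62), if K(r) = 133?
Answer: -13607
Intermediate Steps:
N(U) = (-105 + 2*U)*(2 + U) (N(U) = (2 + U)*(U + (-105 + U)) = (2 + U)*(-105 + 2*U) = (-105 + 2*U)*(2 + U))
K(122) - N(-62) = 133 - (-210 - 101*(-62) + 2*(-62)**2) = 133 - (-210 + 6262 + 2*3844) = 133 - (-210 + 6262 + 7688) = 133 - 1*13740 = 133 - 13740 = -13607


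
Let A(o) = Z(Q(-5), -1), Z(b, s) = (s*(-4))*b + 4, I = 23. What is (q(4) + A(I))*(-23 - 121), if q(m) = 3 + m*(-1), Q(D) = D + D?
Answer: 5328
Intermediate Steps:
Q(D) = 2*D
q(m) = 3 - m
Z(b, s) = 4 - 4*b*s (Z(b, s) = (-4*s)*b + 4 = -4*b*s + 4 = 4 - 4*b*s)
A(o) = -36 (A(o) = 4 - 4*2*(-5)*(-1) = 4 - 4*(-10)*(-1) = 4 - 40 = -36)
(q(4) + A(I))*(-23 - 121) = ((3 - 1*4) - 36)*(-23 - 121) = ((3 - 4) - 36)*(-144) = (-1 - 36)*(-144) = -37*(-144) = 5328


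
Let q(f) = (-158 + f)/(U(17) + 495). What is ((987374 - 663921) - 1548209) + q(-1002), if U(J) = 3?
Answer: -304964824/249 ≈ -1.2248e+6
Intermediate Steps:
q(f) = -79/249 + f/498 (q(f) = (-158 + f)/(3 + 495) = (-158 + f)/498 = (-158 + f)*(1/498) = -79/249 + f/498)
((987374 - 663921) - 1548209) + q(-1002) = ((987374 - 663921) - 1548209) + (-79/249 + (1/498)*(-1002)) = (323453 - 1548209) + (-79/249 - 167/83) = -1224756 - 580/249 = -304964824/249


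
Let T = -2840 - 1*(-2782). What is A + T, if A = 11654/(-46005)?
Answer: -2679944/46005 ≈ -58.253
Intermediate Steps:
T = -58 (T = -2840 + 2782 = -58)
A = -11654/46005 (A = 11654*(-1/46005) = -11654/46005 ≈ -0.25332)
A + T = -11654/46005 - 58 = -2679944/46005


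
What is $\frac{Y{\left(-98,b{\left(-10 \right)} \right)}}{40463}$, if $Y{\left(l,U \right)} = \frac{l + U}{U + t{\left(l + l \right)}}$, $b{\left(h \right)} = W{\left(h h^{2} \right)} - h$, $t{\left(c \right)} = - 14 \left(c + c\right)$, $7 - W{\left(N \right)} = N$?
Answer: $\frac{919}{263211815} \approx 3.4915 \cdot 10^{-6}$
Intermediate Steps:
$W{\left(N \right)} = 7 - N$
$t{\left(c \right)} = - 28 c$ ($t{\left(c \right)} = - 14 \cdot 2 c = - 28 c$)
$b{\left(h \right)} = 7 - h - h^{3}$ ($b{\left(h \right)} = \left(7 - h h^{2}\right) - h = \left(7 - h^{3}\right) - h = 7 - h - h^{3}$)
$Y{\left(l,U \right)} = \frac{U + l}{U - 56 l}$ ($Y{\left(l,U \right)} = \frac{l + U}{U - 28 \left(l + l\right)} = \frac{U + l}{U - 28 \cdot 2 l} = \frac{U + l}{U - 56 l}$)
$\frac{Y{\left(-98,b{\left(-10 \right)} \right)}}{40463} = \frac{\frac{1}{\left(7 - -10 - \left(-10\right)^{3}\right) - -5488} \left(\left(7 - -10 - \left(-10\right)^{3}\right) - 98\right)}{40463} = \frac{\left(7 + 10 - -1000\right) - 98}{\left(7 + 10 - -1000\right) + 5488} \cdot \frac{1}{40463} = \frac{\left(7 + 10 + 1000\right) - 98}{\left(7 + 10 + 1000\right) + 5488} \cdot \frac{1}{40463} = \frac{1017 - 98}{1017 + 5488} \cdot \frac{1}{40463} = \frac{1}{6505} \cdot 919 \cdot \frac{1}{40463} = \frac{919}{6505} \cdot \frac{1}{40463} = \frac{919}{263211815}$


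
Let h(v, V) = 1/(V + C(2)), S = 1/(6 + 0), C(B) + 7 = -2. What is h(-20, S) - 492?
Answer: -26082/53 ≈ -492.11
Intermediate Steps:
C(B) = -9 (C(B) = -7 - 2 = -9)
S = ⅙ (S = 1/6 = ⅙ ≈ 0.16667)
h(v, V) = 1/(-9 + V) (h(v, V) = 1/(V - 9) = 1/(-9 + V))
h(-20, S) - 492 = 1/(-9 + ⅙) - 492 = 1/(-53/6) - 492 = -6/53 - 492 = -26082/53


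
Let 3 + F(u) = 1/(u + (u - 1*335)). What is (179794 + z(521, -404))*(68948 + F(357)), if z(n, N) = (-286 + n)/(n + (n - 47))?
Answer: 934912236422268/75421 ≈ 1.2396e+10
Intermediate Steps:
F(u) = -3 + 1/(-335 + 2*u) (F(u) = -3 + 1/(u + (u - 1*335)) = -3 + 1/(u + (u - 335)) = -3 + 1/(u + (-335 + u)) = -3 + 1/(-335 + 2*u))
z(n, N) = (-286 + n)/(-47 + 2*n) (z(n, N) = (-286 + n)/(n + (-47 + n)) = (-286 + n)/(-47 + 2*n))
(179794 + z(521, -404))*(68948 + F(357)) = (179794 + (-286 + 521)/(-47 + 2*521))*(68948 + 2*(503 - 3*357)/(-335 + 2*357)) = (179794 + 235/(-47 + 1042))*(68948 + 2*(503 - 1071)/(-335 + 714)) = (179794 + 235/995)*(68948 + 2*(-568)/379) = (179794 + (1/995)*235)*(68948 + 2*(1/379)*(-568)) = (179794 + 47/199)*(68948 - 1136/379) = (35779053/199)*(26130156/379) = 934912236422268/75421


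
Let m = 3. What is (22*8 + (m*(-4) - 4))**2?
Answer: 25600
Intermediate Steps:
(22*8 + (m*(-4) - 4))**2 = (22*8 + (3*(-4) - 4))**2 = (176 + (-12 - 4))**2 = (176 - 16)**2 = 160**2 = 25600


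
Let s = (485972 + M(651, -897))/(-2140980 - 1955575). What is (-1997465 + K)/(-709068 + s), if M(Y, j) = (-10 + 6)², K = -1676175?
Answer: 1881158538775/363092068341 ≈ 5.1809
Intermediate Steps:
M(Y, j) = 16 (M(Y, j) = (-4)² = 16)
s = -485988/4096555 (s = (485972 + 16)/(-2140980 - 1955575) = 485988/(-4096555) = 485988*(-1/4096555) = -485988/4096555 ≈ -0.11863)
(-1997465 + K)/(-709068 + s) = (-1997465 - 1676175)/(-709068 - 485988/4096555) = -3673640/(-2904736546728/4096555) = -3673640*(-4096555/2904736546728) = 1881158538775/363092068341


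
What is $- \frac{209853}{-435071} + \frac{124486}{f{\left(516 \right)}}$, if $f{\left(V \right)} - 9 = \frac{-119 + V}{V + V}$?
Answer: $\frac{614235262467}{46303985} \approx 13265.0$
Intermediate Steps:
$f{\left(V \right)} = 9 + \frac{-119 + V}{2 V}$ ($f{\left(V \right)} = 9 + \frac{-119 + V}{V + V} = 9 + \frac{-119 + V}{2 V}$)
$- \frac{209853}{-435071} + \frac{124486}{f{\left(516 \right)}} = - \frac{209853}{-435071} + \frac{124486}{\frac{1}{2} \cdot \frac{1}{516} \left(-119 + 19 \cdot 516\right)} = \left(-209853\right) \left(- \frac{1}{435071}\right) + \frac{124486}{\frac{1}{2} \cdot \frac{1}{516} \left(-119 + 9804\right)} = \frac{29979}{62153} + \frac{124486}{\frac{1}{2} \cdot \frac{1}{516} \cdot 9685} = \frac{29979}{62153} + \frac{124486}{\frac{9685}{1032}} = \frac{29979}{62153} + 124486 \cdot \frac{1032}{9685} = \frac{29979}{62153} + \frac{128469552}{9685} = \frac{614235262467}{46303985}$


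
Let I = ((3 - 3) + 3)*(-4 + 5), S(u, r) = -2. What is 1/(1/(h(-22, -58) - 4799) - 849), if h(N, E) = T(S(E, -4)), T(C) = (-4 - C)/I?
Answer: -14399/12224754 ≈ -0.0011779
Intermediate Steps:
I = 3 (I = (0 + 3)*1 = 3*1 = 3)
T(C) = -4/3 - C/3 (T(C) = (-4 - C)/3 = (-4 - C)*(⅓) = -4/3 - C/3)
h(N, E) = -⅔ (h(N, E) = -4/3 - ⅓*(-2) = -4/3 + ⅔ = -⅔)
1/(1/(h(-22, -58) - 4799) - 849) = 1/(1/(-⅔ - 4799) - 849) = 1/(1/(-14399/3) - 849) = 1/(-3/14399 - 849) = 1/(-12224754/14399) = -14399/12224754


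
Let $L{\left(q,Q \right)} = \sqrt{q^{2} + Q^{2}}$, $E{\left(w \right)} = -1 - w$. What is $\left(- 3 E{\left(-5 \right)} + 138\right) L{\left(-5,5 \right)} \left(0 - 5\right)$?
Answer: $- 3150 \sqrt{2} \approx -4454.8$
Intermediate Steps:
$L{\left(q,Q \right)} = \sqrt{Q^{2} + q^{2}}$
$\left(- 3 E{\left(-5 \right)} + 138\right) L{\left(-5,5 \right)} \left(0 - 5\right) = \left(- 3 \left(-1 - -5\right) + 138\right) \sqrt{5^{2} + \left(-5\right)^{2}} \left(0 - 5\right) = \left(- 3 \left(-1 + 5\right) + 138\right) \sqrt{25 + 25} \left(-5\right) = \left(\left(-3\right) 4 + 138\right) \sqrt{50} \left(-5\right) = \left(-12 + 138\right) 5 \sqrt{2} \left(-5\right) = 126 \left(- 25 \sqrt{2}\right) = - 3150 \sqrt{2}$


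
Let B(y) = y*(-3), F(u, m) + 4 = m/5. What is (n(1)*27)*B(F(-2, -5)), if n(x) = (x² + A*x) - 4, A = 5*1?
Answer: 810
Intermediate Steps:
F(u, m) = -4 + m/5
A = 5
B(y) = -3*y
n(x) = -4 + x² + 5*x (n(x) = (x² + 5*x) - 4 = -4 + x² + 5*x)
(n(1)*27)*B(F(-2, -5)) = ((-4 + 1² + 5*1)*27)*(-3*(-4 + (⅕)*(-5))) = ((-4 + 1 + 5)*27)*(-3*(-4 - 1)) = (2*27)*(-3*(-5)) = 54*15 = 810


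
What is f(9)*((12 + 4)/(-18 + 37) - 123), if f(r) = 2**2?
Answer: -9284/19 ≈ -488.63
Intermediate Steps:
f(r) = 4
f(9)*((12 + 4)/(-18 + 37) - 123) = 4*((12 + 4)/(-18 + 37) - 123) = 4*(16/19 - 123) = 4*(-2321/19) = -9284/19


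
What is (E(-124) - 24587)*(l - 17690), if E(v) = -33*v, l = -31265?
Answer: 1003332725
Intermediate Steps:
(E(-124) - 24587)*(l - 17690) = (-33*(-124) - 24587)*(-31265 - 17690) = (4092 - 24587)*(-48955) = -20495*(-48955) = 1003332725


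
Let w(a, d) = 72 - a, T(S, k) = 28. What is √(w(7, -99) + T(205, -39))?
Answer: √93 ≈ 9.6436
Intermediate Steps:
√(w(7, -99) + T(205, -39)) = √((72 - 1*7) + 28) = √((72 - 7) + 28) = √(65 + 28) = √93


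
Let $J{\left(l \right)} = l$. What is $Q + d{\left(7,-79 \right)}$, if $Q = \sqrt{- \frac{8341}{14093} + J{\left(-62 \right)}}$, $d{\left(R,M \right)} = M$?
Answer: $-79 + \frac{i \sqrt{12431533951}}{14093} \approx -79.0 + 7.9115 i$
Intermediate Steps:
$Q = \frac{i \sqrt{12431533951}}{14093}$ ($Q = \sqrt{- \frac{8341}{14093} - 62} = \sqrt{- \frac{882107}{14093}} = \frac{i \sqrt{12431533951}}{14093} \approx 7.9115 i$)
$Q + d{\left(7,-79 \right)} = \frac{i \sqrt{12431533951}}{14093} - 79 = -79 + \frac{i \sqrt{12431533951}}{14093}$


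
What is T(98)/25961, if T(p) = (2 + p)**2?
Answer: 10000/25961 ≈ 0.38519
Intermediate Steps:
T(98)/25961 = (2 + 98)**2/25961 = 100**2*(1/25961) = 10000*(1/25961) = 10000/25961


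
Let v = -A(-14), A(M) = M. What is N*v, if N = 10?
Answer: 140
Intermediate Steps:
v = 14 (v = -1*(-14) = 14)
N*v = 10*14 = 140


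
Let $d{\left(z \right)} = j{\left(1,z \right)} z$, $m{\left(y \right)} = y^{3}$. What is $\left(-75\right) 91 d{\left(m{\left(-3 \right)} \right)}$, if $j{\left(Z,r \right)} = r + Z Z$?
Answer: $-4791150$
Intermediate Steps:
$j{\left(Z,r \right)} = r + Z^{2}$
$d{\left(z \right)} = z \left(1 + z\right)$ ($d{\left(z \right)} = \left(z + 1^{2}\right) z = \left(z + 1\right) z = \left(1 + z\right) z = z \left(1 + z\right)$)
$\left(-75\right) 91 d{\left(m{\left(-3 \right)} \right)} = \left(-75\right) 91 \left(-3\right)^{3} \left(1 + \left(-3\right)^{3}\right) = - 6825 \left(- 27 \left(1 - 27\right)\right) = - 6825 \left(\left(-27\right) \left(-26\right)\right) = \left(-6825\right) 702 = -4791150$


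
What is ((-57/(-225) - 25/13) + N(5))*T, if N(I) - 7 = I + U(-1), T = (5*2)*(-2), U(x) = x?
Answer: -36388/195 ≈ -186.61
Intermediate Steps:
T = -20 (T = 10*(-2) = -20)
N(I) = 6 + I (N(I) = 7 + (I - 1) = 7 + (-1 + I) = 6 + I)
((-57/(-225) - 25/13) + N(5))*T = ((-57/(-225) - 25/13) + (6 + 5))*(-20) = ((-57*(-1/225) - 25*1/13) + 11)*(-20) = ((19/75 - 25/13) + 11)*(-20) = (-1628/975 + 11)*(-20) = (9097/975)*(-20) = -36388/195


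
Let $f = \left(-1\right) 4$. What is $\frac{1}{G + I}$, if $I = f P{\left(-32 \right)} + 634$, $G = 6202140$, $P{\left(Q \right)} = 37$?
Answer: $\frac{1}{6202626} \approx 1.6122 \cdot 10^{-7}$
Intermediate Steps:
$f = -4$
$I = 486$ ($I = \left(-4\right) 37 + 634 = -148 + 634 = 486$)
$\frac{1}{G + I} = \frac{1}{6202140 + 486} = \frac{1}{6202626}$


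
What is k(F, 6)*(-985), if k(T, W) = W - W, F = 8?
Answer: 0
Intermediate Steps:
k(T, W) = 0
k(F, 6)*(-985) = 0*(-985) = 0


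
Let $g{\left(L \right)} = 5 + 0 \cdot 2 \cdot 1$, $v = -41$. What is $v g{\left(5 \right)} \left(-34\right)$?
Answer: $6970$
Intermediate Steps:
$g{\left(L \right)} = 5$ ($g{\left(L \right)} = 5 + 0 \cdot 1 = 5 + 0 = 5$)
$v g{\left(5 \right)} \left(-34\right) = \left(-41\right) 5 \left(-34\right) = \left(-205\right) \left(-34\right) = 6970$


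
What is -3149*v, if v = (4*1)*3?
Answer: -37788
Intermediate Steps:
v = 12 (v = 4*3 = 12)
-3149*v = -3149*12 = -37788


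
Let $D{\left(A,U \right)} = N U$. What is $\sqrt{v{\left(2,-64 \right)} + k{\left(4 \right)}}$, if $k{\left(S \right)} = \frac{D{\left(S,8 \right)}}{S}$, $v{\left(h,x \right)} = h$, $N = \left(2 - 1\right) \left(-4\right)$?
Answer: $i \sqrt{6} \approx 2.4495 i$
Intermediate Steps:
$N = -4$ ($N = 1 \left(-4\right) = -4$)
$D{\left(A,U \right)} = - 4 U$
$k{\left(S \right)} = - \frac{32}{S}$ ($k{\left(S \right)} = \frac{\left(-4\right) 8}{S} = - \frac{32}{S}$)
$\sqrt{v{\left(2,-64 \right)} + k{\left(4 \right)}} = \sqrt{2 - \frac{32}{4}} = \sqrt{2 - 8} = \sqrt{-6} = i \sqrt{6}$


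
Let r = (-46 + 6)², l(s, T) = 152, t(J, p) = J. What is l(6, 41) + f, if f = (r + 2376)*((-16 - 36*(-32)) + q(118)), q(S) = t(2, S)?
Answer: 4524840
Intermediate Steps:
r = 1600 (r = (-40)² = 1600)
q(S) = 2
f = 4524688 (f = (1600 + 2376)*((-16 - 36*(-32)) + 2) = 3976*((-16 + 1152) + 2) = 3976*(1136 + 2) = 3976*1138 = 4524688)
l(6, 41) + f = 152 + 4524688 = 4524840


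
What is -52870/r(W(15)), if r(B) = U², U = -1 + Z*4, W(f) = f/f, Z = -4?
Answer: -3110/17 ≈ -182.94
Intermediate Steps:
W(f) = 1
U = -17 (U = -1 - 4*4 = -1 - 16 = -17)
r(B) = 289 (r(B) = (-17)² = 289)
-52870/r(W(15)) = -52870/289 = -52870*1/289 = -3110/17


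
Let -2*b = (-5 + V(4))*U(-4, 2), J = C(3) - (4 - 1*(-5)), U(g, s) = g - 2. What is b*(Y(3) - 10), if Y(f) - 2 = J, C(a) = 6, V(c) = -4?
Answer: 297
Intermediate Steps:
U(g, s) = -2 + g
J = -3 (J = 6 - (4 - 1*(-5)) = 6 - (4 + 5) = 6 - 1*9 = 6 - 9 = -3)
Y(f) = -1 (Y(f) = 2 - 3 = -1)
b = -27 (b = -(-5 - 4)*(-2 - 4)/2 = -(-9)*(-6)/2 = -½*54 = -27)
b*(Y(3) - 10) = -27*(-1 - 10) = -27*(-11) = 297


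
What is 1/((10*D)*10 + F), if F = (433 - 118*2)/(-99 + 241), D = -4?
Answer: -142/56603 ≈ -0.0025087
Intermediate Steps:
F = 197/142 (F = (433 - 236)/142 = 197*(1/142) = 197/142 ≈ 1.3873)
1/((10*D)*10 + F) = 1/((10*(-4))*10 + 197/142) = 1/(-40*10 + 197/142) = 1/(-400 + 197/142) = 1/(-56603/142) = -142/56603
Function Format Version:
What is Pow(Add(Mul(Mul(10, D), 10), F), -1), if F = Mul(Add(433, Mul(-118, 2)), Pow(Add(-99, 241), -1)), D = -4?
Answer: Rational(-142, 56603) ≈ -0.0025087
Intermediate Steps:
F = Rational(197, 142) (F = Mul(Add(433, -236), Pow(142, -1)) = Mul(197, Rational(1, 142)) = Rational(197, 142) ≈ 1.3873)
Pow(Add(Mul(Mul(10, D), 10), F), -1) = Pow(Add(Mul(Mul(10, -4), 10), Rational(197, 142)), -1) = Pow(Add(Mul(-40, 10), Rational(197, 142)), -1) = Pow(Add(-400, Rational(197, 142)), -1) = Pow(Rational(-56603, 142), -1) = Rational(-142, 56603)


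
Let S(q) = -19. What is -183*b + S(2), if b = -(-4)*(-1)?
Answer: 713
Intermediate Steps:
b = -4 (b = -1*4 = -4)
-183*b + S(2) = -183*(-4) - 19 = 732 - 19 = 713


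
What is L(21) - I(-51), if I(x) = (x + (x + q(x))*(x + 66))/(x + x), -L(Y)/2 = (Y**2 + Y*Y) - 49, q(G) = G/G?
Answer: -56911/34 ≈ -1673.9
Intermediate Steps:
q(G) = 1
L(Y) = 98 - 4*Y**2 (L(Y) = -2*((Y**2 + Y*Y) - 49) = -2*((Y**2 + Y**2) - 49) = -2*(2*Y**2 - 49) = -2*(-49 + 2*Y**2) = 98 - 4*Y**2)
I(x) = (x + (1 + x)*(66 + x))/(2*x) (I(x) = (x + (x + 1)*(x + 66))/(x + x) = (x + (1 + x)*(66 + x))/((2*x)) = (x + (1 + x)*(66 + x))*(1/(2*x)) = (x + (1 + x)*(66 + x))/(2*x))
L(21) - I(-51) = (98 - 4*21**2) - (34 + (1/2)*(-51) + 33/(-51)) = (98 - 4*441) - (34 - 51/2 + 33*(-1/51)) = (98 - 1764) - (34 - 51/2 - 11/17) = -1666 - 1*267/34 = -1666 - 267/34 = -56911/34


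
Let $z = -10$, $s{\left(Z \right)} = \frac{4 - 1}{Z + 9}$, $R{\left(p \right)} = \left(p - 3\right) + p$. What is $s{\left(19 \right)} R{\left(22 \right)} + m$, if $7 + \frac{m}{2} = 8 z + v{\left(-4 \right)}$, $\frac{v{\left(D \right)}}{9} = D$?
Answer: $- \frac{6765}{28} \approx -241.61$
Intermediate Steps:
$R{\left(p \right)} = -3 + 2 p$ ($R{\left(p \right)} = \left(-3 + p\right) + p = -3 + 2 p$)
$s{\left(Z \right)} = \frac{3}{9 + Z}$
$v{\left(D \right)} = 9 D$
$m = -246$ ($m = -14 + 2 \left(8 \left(-10\right) + 9 \left(-4\right)\right) = -14 + 2 \left(-80 - 36\right) = -14 + 2 \left(-116\right) = -14 - 232 = -246$)
$s{\left(19 \right)} R{\left(22 \right)} + m = \frac{3}{9 + 19} \left(-3 + 2 \cdot 22\right) - 246 = \frac{3}{28} \left(-3 + 44\right) - 246 = 3 \cdot \frac{1}{28} \cdot 41 - 246 = \frac{3}{28} \cdot 41 - 246 = \frac{123}{28} - 246 = - \frac{6765}{28}$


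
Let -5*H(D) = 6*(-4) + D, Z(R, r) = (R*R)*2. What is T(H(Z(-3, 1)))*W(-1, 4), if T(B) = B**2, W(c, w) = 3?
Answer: 108/25 ≈ 4.3200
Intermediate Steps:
Z(R, r) = 2*R**2 (Z(R, r) = R**2*2 = 2*R**2)
H(D) = 24/5 - D/5 (H(D) = -(6*(-4) + D)/5 = -(-24 + D)/5 = 24/5 - D/5)
T(H(Z(-3, 1)))*W(-1, 4) = (24/5 - 2*(-3)**2/5)**2*3 = (24/5 - 2*9/5)**2*3 = (24/5 - 1/5*18)**2*3 = (24/5 - 18/5)**2*3 = (6/5)**2*3 = (36/25)*3 = 108/25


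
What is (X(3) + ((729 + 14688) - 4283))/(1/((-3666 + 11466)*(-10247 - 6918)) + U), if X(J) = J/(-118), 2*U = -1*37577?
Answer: -87950972791500/148416618070559 ≈ -0.59260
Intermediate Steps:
U = -37577/2 (U = (-1*37577)/2 = (1/2)*(-37577) = -37577/2 ≈ -18789.)
X(J) = -J/118 (X(J) = J*(-1/118) = -J/118)
(X(3) + ((729 + 14688) - 4283))/(1/((-3666 + 11466)*(-10247 - 6918)) + U) = (-1/118*3 + ((729 + 14688) - 4283))/(1/((-3666 + 11466)*(-10247 - 6918)) - 37577/2) = (-3/118 + (15417 - 4283))/(1/(7800*(-17165)) - 37577/2) = (-3/118 + 11134)/(1/(-133887000) - 37577/2) = 1313809/(118*(-1/133887000 - 37577/2)) = 1313809/(118*(-2515535899501/133887000)) = (1313809/118)*(-133887000/2515535899501) = -87950972791500/148416618070559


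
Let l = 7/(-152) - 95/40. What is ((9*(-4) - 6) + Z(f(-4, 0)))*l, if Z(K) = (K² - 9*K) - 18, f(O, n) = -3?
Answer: 1104/19 ≈ 58.105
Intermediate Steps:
l = -46/19 (l = 7*(-1/152) - 95*1/40 = -7/152 - 19/8 = -46/19 ≈ -2.4211)
Z(K) = -18 + K² - 9*K
((9*(-4) - 6) + Z(f(-4, 0)))*l = ((9*(-4) - 6) + (-18 + (-3)² - 9*(-3)))*(-46/19) = ((-36 - 6) + (-18 + 9 + 27))*(-46/19) = (-42 + 18)*(-46/19) = -24*(-46/19) = 1104/19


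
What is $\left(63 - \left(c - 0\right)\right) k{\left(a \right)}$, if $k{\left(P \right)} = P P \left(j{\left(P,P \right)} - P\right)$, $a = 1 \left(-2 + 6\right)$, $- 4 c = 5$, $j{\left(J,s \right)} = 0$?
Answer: $-4112$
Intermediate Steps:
$c = - \frac{5}{4}$ ($c = \left(- \frac{1}{4}\right) 5 = - \frac{5}{4} \approx -1.25$)
$a = 4$ ($a = 1 \cdot 4 = 4$)
$k{\left(P \right)} = - P^{3}$ ($k{\left(P \right)} = P P \left(0 - P\right) = P^{2} \left(- P\right) = - P^{3}$)
$\left(63 - \left(c - 0\right)\right) k{\left(a \right)} = \left(63 - \left(- \frac{5}{4} - 0\right)\right) \left(- 4^{3}\right) = \left(63 - \left(- \frac{5}{4} + 0\right)\right) \left(\left(-1\right) 64\right) = \left(63 - - \frac{5}{4}\right) \left(-64\right) = \left(63 + \frac{5}{4}\right) \left(-64\right) = \frac{257}{4} \left(-64\right) = -4112$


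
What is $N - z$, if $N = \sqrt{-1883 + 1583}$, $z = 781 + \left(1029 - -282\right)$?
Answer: $-2092 + 10 i \sqrt{3} \approx -2092.0 + 17.32 i$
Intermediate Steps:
$z = 2092$ ($z = 781 + \left(1029 + 282\right) = 781 + 1311 = 2092$)
$N = 10 i \sqrt{3}$ ($N = \sqrt{-300} = 10 i \sqrt{3} \approx 17.32 i$)
$N - z = 10 i \sqrt{3} - 2092 = -2092 + 10 i \sqrt{3}$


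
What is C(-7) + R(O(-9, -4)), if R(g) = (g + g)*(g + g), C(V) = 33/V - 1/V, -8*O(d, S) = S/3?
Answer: -281/63 ≈ -4.4603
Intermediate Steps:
O(d, S) = -S/24 (O(d, S) = -S/(8*3) = -S/24)
C(V) = 32/V
R(g) = 4*g² (R(g) = (2*g)*(2*g) = 4*g²)
C(-7) + R(O(-9, -4)) = 32/(-7) + 4*(-1/24*(-4))² = 32*(-⅐) + 4*(⅙)² = -32/7 + 4*(1/36) = -32/7 + ⅑ = -281/63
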